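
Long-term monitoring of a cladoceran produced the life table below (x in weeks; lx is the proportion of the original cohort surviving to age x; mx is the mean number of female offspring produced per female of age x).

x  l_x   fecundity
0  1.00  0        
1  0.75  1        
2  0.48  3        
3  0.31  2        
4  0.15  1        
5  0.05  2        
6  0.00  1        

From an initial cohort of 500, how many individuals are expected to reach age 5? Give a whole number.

Expected survivors = N0 · l_5 = 500 × 0.05 = 25 → 25

25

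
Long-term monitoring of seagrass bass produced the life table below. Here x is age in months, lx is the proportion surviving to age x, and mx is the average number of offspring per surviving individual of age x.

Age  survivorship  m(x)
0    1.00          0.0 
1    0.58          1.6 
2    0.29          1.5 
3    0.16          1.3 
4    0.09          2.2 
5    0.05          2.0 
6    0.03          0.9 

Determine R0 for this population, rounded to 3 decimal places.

1.896

lx·mx by age: 0, 0.928, 0.435, 0.208, 0.198, 0.1, 0.027
R0 = Σ lx·mx = 1.896 → 1.896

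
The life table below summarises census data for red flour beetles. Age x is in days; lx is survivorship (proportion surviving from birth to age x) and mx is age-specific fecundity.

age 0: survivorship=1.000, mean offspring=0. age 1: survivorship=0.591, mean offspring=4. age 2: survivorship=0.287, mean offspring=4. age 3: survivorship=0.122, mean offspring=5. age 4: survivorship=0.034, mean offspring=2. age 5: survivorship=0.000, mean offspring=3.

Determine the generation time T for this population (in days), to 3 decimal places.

1.614

lx·mx: 0, 2.364, 1.148, 0.61, 0.068, 0 → R0 = 4.19
x·lx·mx: 0, 2.364, 2.296, 1.83, 0.272, 0 → Σ = 6.762
T = 6.762 / 4.19 = 1.613842… → 1.614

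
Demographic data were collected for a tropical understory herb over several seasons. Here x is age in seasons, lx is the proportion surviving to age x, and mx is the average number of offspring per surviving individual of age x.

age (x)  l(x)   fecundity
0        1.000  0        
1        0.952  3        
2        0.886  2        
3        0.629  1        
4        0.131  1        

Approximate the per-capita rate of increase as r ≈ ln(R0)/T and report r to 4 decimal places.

1.0299

R0 = Σ lx·mx = 0 + 2.856 + 1.772 + 0.629 + 0.131 = 5.388
Σ x·lx·mx = 8.811; T = 8.811/5.388 = 1.6353…
r ≈ ln(R0)/T = ln(5.388)/1.6353… = 1.029887… → 1.0299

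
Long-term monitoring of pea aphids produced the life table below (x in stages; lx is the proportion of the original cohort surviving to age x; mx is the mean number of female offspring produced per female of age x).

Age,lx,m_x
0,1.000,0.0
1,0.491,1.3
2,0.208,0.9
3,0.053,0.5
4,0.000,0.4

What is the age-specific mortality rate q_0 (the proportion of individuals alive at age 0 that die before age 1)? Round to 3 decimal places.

q_0 = (l_0 − l_1) / l_0 = (1 − 0.491) / 1
     = 0.509 / 1 = 0.509 → 0.509

0.509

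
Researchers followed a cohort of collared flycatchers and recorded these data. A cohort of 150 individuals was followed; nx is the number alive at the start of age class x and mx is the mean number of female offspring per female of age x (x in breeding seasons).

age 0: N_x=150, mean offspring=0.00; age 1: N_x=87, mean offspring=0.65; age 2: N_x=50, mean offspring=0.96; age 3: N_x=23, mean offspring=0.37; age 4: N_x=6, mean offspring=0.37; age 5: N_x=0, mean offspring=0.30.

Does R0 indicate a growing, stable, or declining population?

lx = nx/n0 = nx/150: 1, 0.58, 0.33333…, 0.15333…, 0.04, 0
R0 = Σ lx·mx = 0 + 0.377 + 0.32… + 0.056733… + 0.0148 + 0 = 0.768533…
R0 < 1, so the population is declining.

declining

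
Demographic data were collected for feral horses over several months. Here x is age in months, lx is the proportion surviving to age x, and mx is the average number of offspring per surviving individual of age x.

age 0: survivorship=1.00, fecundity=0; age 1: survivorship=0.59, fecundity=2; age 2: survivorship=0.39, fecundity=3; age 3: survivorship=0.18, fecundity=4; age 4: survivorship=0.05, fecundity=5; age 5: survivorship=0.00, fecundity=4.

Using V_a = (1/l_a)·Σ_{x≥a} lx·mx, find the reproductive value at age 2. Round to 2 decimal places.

5.49

lx·mx for x ≥ 2: 1.17, 0.72, 0.25, 0 → sum = 2.14
V_2 = 2.14 / l_2 = 2.14 / 0.39 = 5.487179… → 5.49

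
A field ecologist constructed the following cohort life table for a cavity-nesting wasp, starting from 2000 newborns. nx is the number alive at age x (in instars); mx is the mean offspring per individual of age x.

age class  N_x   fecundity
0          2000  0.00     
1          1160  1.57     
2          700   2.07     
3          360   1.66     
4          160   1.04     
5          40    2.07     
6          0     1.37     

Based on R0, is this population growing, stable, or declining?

lx = nx/n0 = nx/2000: 1, 0.58, 0.35, 0.18, 0.08, 0.02, 0
R0 = Σ lx·mx = 0 + 0.9106 + 0.7245 + 0.2988 + 0.0832 + 0.0414 + 0 = 2.0585
R0 > 1, so the population is growing.

growing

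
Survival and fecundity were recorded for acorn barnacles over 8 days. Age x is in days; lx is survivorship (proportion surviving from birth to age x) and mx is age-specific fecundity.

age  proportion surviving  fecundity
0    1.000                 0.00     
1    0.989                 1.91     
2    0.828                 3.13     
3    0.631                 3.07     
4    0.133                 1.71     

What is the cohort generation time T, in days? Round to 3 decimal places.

lx·mx: 0, 1.88899, 2.59164, 1.93717, 0.22743 → R0 = 6.64523
x·lx·mx: 0, 1.88899, 5.18328, 5.81151, 0.90972 → Σ = 13.7935
T = 13.7935 / 6.64523 = 2.075699… → 2.076

2.076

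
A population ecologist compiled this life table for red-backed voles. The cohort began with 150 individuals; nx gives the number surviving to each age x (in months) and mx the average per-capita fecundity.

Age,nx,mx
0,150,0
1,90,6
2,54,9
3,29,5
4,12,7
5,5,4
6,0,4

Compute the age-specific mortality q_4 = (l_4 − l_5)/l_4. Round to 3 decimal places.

0.583

lx = nx/n0 = nx/150: 1, 0.6, 0.36, 0.19333…, 0.08, 0.03333…, 0
q_4 = (l_4 − l_5) / l_4 = (0.08 − 0.033333…) / 0.08
     = 0.046667… / 0.08 = 0.583333… → 0.583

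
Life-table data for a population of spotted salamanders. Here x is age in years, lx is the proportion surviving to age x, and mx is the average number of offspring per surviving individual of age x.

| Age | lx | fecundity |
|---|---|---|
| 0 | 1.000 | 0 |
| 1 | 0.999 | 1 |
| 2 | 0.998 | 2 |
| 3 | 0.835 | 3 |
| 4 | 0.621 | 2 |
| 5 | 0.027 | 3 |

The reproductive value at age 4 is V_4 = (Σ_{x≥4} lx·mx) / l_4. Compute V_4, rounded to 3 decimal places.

lx·mx for x ≥ 4: 1.242, 0.081 → sum = 1.323
V_4 = 1.323 / l_4 = 1.323 / 0.621 = 2.130435… → 2.130

2.130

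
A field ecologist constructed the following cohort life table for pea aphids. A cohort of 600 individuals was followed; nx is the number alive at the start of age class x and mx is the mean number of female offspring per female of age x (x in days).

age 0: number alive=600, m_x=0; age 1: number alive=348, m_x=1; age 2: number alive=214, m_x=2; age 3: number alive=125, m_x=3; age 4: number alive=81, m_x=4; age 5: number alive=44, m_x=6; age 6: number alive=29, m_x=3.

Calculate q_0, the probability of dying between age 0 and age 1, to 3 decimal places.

lx = nx/n0 = nx/600: 1, 0.58, 0.35667…, 0.20833…, 0.135, 0.07333…, 0.04833…
q_0 = (l_0 − l_1) / l_0 = (1 − 0.58) / 1
     = 0.42 / 1 = 0.42 → 0.420

0.420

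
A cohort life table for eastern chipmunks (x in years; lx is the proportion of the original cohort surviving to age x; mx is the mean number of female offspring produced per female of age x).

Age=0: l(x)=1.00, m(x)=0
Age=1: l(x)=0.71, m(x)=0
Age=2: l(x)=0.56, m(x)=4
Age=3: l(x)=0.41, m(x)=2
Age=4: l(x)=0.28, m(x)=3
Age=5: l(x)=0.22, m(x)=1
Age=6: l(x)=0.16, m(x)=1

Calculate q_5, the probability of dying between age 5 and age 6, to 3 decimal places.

q_5 = (l_5 − l_6) / l_5 = (0.22 − 0.16) / 0.22
     = 0.06 / 0.22 = 0.272727… → 0.273

0.273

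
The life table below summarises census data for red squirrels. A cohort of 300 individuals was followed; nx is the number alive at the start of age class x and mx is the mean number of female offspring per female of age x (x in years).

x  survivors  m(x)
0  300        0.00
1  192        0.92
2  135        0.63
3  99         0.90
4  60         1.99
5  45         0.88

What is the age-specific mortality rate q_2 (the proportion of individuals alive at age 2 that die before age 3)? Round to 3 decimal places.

lx = nx/n0 = nx/300: 1, 0.64, 0.45, 0.33, 0.2, 0.15
q_2 = (l_2 − l_3) / l_2 = (0.45 − 0.33) / 0.45
     = 0.12 / 0.45 = 0.266667… → 0.267

0.267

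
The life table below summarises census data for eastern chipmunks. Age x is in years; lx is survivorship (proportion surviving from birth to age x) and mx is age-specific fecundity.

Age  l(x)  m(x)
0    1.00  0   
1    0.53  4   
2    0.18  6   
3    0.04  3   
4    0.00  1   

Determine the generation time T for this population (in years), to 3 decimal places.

1.398

lx·mx: 0, 2.12, 1.08, 0.12, 0 → R0 = 3.32
x·lx·mx: 0, 2.12, 2.16, 0.36, 0 → Σ = 4.64
T = 4.64 / 3.32 = 1.39759… → 1.398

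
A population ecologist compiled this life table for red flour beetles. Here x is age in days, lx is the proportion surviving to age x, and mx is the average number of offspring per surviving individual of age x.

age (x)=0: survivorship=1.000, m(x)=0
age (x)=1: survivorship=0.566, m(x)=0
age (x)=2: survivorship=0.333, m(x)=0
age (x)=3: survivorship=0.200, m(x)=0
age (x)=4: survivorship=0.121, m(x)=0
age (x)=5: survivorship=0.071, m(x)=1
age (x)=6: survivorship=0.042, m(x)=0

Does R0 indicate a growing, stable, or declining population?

declining

R0 = Σ lx·mx = 0 + 0 + 0 + 0 + 0 + 0.071 + 0 = 0.071
R0 < 1, so the population is declining.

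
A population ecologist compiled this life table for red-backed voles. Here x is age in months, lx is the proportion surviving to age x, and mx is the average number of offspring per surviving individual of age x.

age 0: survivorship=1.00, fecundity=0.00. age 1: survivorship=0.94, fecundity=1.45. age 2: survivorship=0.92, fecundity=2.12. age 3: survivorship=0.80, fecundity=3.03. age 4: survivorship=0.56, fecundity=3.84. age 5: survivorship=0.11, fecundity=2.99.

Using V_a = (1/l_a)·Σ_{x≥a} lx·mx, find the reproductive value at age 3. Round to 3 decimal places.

6.129

lx·mx for x ≥ 3: 2.424, 2.1504, 0.3289 → sum = 4.9033
V_3 = 4.9033 / l_3 = 4.9033 / 0.8 = 6.129125 → 6.129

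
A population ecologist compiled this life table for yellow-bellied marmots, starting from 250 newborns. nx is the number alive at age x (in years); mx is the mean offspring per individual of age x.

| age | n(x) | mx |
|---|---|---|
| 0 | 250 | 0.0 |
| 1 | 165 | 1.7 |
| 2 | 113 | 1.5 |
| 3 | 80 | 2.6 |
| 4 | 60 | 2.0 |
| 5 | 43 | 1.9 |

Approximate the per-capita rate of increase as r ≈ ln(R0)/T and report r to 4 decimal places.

lx = nx/n0 = nx/250: 1, 0.66, 0.452, 0.32, 0.24, 0.172
R0 = Σ lx·mx = 0 + 1.122 + 0.678 + 0.832 + 0.48 + 0.3268 = 3.4388
Σ x·lx·mx = 8.528; T = 8.528/3.4388 = 2.47993…
r ≈ ln(R0)/T = ln(3.4388)/2.47993… = 0.498046… → 0.4980

0.4980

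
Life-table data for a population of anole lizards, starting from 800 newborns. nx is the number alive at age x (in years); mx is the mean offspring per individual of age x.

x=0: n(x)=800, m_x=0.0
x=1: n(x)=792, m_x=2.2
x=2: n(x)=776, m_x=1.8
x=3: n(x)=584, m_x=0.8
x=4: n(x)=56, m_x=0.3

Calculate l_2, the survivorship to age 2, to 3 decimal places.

0.970

l_2 = n_2/n_0 = 776/800 = 0.97 → 0.970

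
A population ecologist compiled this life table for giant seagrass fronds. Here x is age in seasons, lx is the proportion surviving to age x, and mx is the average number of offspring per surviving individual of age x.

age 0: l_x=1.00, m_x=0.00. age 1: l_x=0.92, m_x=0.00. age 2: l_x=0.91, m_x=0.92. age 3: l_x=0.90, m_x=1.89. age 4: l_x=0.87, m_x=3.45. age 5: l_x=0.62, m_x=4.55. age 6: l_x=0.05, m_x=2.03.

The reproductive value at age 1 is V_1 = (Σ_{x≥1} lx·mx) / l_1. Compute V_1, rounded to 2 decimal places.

lx·mx for x ≥ 1: 0, 0.8372, 1.701, 3.0015, 2.821, 0.1015 → sum = 8.4622
V_1 = 8.4622 / l_1 = 8.4622 / 0.92 = 9.198043… → 9.20

9.20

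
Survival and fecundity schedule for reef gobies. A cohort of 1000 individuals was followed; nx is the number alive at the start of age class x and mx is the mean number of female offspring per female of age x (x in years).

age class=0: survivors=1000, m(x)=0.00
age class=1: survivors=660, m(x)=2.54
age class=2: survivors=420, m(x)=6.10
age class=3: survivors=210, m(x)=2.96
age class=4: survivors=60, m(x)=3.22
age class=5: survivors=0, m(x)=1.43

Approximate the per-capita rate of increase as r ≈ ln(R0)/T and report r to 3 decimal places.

0.867

lx = nx/n0 = nx/1000: 1, 0.66, 0.42, 0.21, 0.06, 0
R0 = Σ lx·mx = 0 + 1.6764 + 2.562 + 0.6216 + 0.1932 + 0 = 5.0532
Σ x·lx·mx = 9.438; T = 9.438/5.0532 = 1.86773…
r ≈ ln(R0)/T = ln(5.0532)/1.86773… = 0.86738… → 0.867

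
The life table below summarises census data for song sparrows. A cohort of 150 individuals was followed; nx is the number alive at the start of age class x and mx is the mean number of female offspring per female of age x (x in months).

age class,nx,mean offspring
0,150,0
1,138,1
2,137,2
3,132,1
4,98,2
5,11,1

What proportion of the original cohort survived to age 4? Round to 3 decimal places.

l_4 = n_4/n_0 = 98/150 = 0.653333… → 0.653

0.653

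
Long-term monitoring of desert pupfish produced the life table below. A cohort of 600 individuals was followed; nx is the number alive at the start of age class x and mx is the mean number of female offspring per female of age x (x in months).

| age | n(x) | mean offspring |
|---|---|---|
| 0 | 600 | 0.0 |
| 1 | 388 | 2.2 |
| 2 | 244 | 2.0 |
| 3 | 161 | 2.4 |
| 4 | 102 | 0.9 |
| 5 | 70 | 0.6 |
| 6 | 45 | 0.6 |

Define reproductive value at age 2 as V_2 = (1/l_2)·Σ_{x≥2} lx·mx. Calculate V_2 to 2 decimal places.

4.24

lx = nx/n0 = nx/600: 1, 0.64667…, 0.40667…, 0.26833…, 0.17, 0.11667…, 0.075
lx·mx for x ≥ 2: 0.813333…, 0.644…, 0.153, 0.07…, 0.045 → sum = 1.725333…
V_2 = 1.725333… / l_2 = 1.725333… / 0.406667… = 4.242623… → 4.24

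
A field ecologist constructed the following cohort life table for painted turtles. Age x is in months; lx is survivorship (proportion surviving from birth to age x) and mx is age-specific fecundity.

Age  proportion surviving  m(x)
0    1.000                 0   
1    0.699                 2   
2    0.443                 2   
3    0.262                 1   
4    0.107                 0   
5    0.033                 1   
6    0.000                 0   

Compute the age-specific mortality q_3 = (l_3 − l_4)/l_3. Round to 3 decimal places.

q_3 = (l_3 − l_4) / l_3 = (0.262 − 0.107) / 0.262
     = 0.155 / 0.262 = 0.591603… → 0.592

0.592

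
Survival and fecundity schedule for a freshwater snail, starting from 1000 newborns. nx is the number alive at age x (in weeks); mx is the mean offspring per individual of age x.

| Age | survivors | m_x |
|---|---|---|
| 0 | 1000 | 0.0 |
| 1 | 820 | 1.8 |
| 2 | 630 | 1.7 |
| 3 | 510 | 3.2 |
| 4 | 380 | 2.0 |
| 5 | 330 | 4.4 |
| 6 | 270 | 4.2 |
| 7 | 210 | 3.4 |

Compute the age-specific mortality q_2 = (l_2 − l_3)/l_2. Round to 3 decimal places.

lx = nx/n0 = nx/1000: 1, 0.82, 0.63, 0.51, 0.38, 0.33, 0.27, 0.21
q_2 = (l_2 − l_3) / l_2 = (0.63 − 0.51) / 0.63
     = 0.12 / 0.63 = 0.190476… → 0.190

0.190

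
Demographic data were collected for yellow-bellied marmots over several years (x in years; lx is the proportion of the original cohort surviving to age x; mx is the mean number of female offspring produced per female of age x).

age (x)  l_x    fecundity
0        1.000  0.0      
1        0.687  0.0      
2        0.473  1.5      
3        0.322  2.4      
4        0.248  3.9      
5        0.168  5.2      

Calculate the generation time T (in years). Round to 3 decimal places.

lx·mx: 0, 0, 0.7095, 0.7728, 0.9672, 0.8736 → R0 = 3.3231
x·lx·mx: 0, 0, 1.419, 2.3184, 3.8688, 4.368 → Σ = 11.9742
T = 11.9742 / 3.3231 = 3.603322… → 3.603

3.603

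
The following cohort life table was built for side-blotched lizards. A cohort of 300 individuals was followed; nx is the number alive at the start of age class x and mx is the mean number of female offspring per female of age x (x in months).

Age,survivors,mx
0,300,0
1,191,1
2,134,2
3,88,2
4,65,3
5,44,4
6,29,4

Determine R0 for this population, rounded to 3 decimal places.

lx = nx/n0 = nx/300: 1, 0.63667…, 0.44667…, 0.29333…, 0.21667…, 0.14667…, 0.09667…
lx·mx by age: 0, 0.636667…, 0.893333…, 0.586667…, 0.65…, 0.586667…, 0.386667…
R0 = Σ lx·mx = 3.74… → 3.740

3.740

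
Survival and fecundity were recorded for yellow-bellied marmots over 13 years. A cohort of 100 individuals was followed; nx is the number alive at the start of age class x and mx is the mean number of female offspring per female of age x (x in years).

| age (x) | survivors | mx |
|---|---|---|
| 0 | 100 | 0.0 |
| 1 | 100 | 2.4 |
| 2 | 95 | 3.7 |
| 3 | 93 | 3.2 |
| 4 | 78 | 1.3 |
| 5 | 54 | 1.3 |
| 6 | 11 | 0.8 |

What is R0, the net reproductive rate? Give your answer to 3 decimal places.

10.695

lx = nx/n0 = nx/100: 1, 1, 0.95, 0.93, 0.78, 0.54, 0.11
lx·mx by age: 0, 2.4, 3.515, 2.976, 1.014, 0.702, 0.088
R0 = Σ lx·mx = 10.695 → 10.695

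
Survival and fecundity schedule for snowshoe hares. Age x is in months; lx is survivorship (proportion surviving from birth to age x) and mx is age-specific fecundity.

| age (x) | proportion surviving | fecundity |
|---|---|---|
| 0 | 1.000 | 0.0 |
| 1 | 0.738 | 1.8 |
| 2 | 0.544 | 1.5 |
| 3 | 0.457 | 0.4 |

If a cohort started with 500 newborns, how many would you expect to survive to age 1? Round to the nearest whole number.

369

Expected survivors = N0 · l_1 = 500 × 0.738 = 369 → 369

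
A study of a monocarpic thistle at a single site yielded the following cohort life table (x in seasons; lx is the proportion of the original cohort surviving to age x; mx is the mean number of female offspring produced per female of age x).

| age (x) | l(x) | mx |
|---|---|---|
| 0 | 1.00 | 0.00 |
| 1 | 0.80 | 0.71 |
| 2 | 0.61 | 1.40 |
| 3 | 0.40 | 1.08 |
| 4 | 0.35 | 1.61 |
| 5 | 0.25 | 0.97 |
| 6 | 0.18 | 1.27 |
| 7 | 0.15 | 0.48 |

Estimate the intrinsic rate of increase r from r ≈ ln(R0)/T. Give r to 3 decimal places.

0.360

R0 = Σ lx·mx = 0 + 0.568 + 0.854 + 0.432 + 0.5635 + 0.2425 + 0.2286 + 0.072 = 2.9606
Σ x·lx·mx = 8.9141; T = 8.9141/2.9606 = 3.01091…
r ≈ ln(R0)/T = ln(2.9606)/3.01091… = 0.36049… → 0.360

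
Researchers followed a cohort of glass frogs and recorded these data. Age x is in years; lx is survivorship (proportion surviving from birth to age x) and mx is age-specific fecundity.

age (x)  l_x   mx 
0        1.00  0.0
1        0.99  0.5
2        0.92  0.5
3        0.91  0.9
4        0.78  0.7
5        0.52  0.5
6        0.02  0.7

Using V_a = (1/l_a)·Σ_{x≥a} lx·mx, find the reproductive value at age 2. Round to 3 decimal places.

2.282

lx·mx for x ≥ 2: 0.46, 0.819, 0.546, 0.26, 0.014 → sum = 2.099
V_2 = 2.099 / l_2 = 2.099 / 0.92 = 2.281522… → 2.282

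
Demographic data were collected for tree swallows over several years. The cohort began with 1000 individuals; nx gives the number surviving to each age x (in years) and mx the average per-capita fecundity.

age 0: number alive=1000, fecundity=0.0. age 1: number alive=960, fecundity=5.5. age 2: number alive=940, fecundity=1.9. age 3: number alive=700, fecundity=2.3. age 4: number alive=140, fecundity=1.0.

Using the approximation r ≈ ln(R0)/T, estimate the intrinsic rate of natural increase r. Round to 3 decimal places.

lx = nx/n0 = nx/1000: 1, 0.96, 0.94, 0.7, 0.14
R0 = Σ lx·mx = 0 + 5.28 + 1.786 + 1.61 + 0.14 = 8.816
Σ x·lx·mx = 14.242; T = 14.242/8.816 = 1.61547…
r ≈ ln(R0)/T = ln(8.816)/1.61547… = 1.34733… → 1.347

1.347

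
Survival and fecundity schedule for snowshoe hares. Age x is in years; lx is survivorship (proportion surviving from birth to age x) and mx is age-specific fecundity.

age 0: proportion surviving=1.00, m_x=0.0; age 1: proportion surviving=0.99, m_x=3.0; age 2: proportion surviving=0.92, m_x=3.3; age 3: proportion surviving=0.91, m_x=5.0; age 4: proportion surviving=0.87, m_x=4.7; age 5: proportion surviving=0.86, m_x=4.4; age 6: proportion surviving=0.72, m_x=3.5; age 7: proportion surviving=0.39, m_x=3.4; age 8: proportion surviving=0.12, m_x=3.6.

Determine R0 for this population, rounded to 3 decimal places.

lx·mx by age: 0, 2.97, 3.036, 4.55, 4.089, 3.784, 2.52, 1.326, 0.432
R0 = Σ lx·mx = 22.707 → 22.707

22.707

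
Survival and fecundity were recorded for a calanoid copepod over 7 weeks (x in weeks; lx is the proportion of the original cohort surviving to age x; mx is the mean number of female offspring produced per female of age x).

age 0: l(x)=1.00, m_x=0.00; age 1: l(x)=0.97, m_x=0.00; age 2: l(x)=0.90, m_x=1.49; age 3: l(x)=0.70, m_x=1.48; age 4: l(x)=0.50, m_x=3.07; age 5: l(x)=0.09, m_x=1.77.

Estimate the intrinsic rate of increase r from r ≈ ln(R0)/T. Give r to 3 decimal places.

0.449

R0 = Σ lx·mx = 0 + 0 + 1.341 + 1.036 + 1.535 + 0.1593 = 4.0713
Σ x·lx·mx = 12.7265; T = 12.7265/4.0713 = 3.12591…
r ≈ ln(R0)/T = ln(4.0713)/3.12591… = 0.44914… → 0.449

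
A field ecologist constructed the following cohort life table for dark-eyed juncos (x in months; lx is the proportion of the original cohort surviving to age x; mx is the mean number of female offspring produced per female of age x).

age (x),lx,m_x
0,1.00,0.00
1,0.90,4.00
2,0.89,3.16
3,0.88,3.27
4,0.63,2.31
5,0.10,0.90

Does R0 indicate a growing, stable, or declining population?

growing

R0 = Σ lx·mx = 0 + 3.6 + 2.8124 + 2.8776 + 1.4553 + 0.09 = 10.8353
R0 > 1, so the population is growing.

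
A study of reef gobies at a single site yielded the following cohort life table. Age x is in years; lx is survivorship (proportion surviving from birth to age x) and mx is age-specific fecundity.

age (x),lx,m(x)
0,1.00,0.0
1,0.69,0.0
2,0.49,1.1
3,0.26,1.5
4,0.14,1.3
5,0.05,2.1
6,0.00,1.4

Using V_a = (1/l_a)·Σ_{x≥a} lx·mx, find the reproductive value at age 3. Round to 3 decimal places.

2.604

lx·mx for x ≥ 3: 0.39, 0.182, 0.105, 0 → sum = 0.677
V_3 = 0.677 / l_3 = 0.677 / 0.26 = 2.603846… → 2.604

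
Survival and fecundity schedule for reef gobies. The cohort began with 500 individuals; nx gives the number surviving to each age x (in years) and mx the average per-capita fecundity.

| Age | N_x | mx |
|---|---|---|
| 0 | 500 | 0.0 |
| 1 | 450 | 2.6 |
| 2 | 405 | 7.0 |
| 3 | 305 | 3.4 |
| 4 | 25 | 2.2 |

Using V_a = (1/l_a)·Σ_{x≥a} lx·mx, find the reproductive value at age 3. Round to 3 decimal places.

lx = nx/n0 = nx/500: 1, 0.9, 0.81, 0.61, 0.05
lx·mx for x ≥ 3: 2.074, 0.11 → sum = 2.184
V_3 = 2.184 / l_3 = 2.184 / 0.61 = 3.580328… → 3.580

3.580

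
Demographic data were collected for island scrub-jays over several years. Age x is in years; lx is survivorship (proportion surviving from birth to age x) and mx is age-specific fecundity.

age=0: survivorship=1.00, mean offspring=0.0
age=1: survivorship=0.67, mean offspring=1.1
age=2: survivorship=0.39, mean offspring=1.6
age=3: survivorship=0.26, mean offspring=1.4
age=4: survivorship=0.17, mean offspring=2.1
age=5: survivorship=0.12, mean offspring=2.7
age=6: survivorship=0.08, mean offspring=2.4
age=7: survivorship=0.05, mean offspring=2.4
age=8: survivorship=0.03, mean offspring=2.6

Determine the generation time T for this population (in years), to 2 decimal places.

3.13

lx·mx: 0, 0.737, 0.624, 0.364, 0.357, 0.324, 0.192, 0.12, 0.078 → R0 = 2.796
x·lx·mx: 0, 0.737, 1.248, 1.092, 1.428, 1.62, 1.152, 0.84, 0.624 → Σ = 8.741
T = 8.741 / 2.796 = 3.126252… → 3.13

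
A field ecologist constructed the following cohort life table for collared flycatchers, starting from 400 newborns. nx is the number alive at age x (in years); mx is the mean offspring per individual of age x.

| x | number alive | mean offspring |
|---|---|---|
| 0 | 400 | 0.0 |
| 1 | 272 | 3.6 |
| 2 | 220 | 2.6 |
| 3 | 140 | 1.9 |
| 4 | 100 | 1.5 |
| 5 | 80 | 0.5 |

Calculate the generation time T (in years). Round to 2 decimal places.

lx = nx/n0 = nx/400: 1, 0.68, 0.55, 0.35, 0.25, 0.2
lx·mx: 0, 2.448, 1.43, 0.665, 0.375, 0.1 → R0 = 5.018
x·lx·mx: 0, 2.448, 2.86, 1.995, 1.5, 0.5 → Σ = 9.303
T = 9.303 / 5.018 = 1.853926… → 1.85

1.85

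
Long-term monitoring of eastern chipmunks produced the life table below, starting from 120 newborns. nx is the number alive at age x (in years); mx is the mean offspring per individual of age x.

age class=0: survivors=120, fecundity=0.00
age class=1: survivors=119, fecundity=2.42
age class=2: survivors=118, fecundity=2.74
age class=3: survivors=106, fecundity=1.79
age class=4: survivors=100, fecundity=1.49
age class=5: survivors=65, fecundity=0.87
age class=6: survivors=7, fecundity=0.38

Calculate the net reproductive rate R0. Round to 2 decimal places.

lx = nx/n0 = nx/120: 1, 0.99167…, 0.98333…, 0.88333…, 0.83333…, 0.54167…, 0.05833…
lx·mx by age: 0, 2.399833…, 2.694333…, 1.581167…, 1.241667…, 0.47125…, 0.022167…
R0 = Σ lx·mx = 8.410417… → 8.41

8.41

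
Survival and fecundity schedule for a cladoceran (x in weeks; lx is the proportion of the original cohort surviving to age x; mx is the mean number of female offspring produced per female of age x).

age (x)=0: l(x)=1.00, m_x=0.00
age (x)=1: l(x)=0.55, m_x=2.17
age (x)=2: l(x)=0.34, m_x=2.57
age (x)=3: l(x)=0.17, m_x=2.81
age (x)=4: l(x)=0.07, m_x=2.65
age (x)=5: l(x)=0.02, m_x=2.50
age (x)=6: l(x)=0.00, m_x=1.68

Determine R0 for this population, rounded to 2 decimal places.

lx·mx by age: 0, 1.1935, 0.8738, 0.4777, 0.1855, 0.05, 0
R0 = Σ lx·mx = 2.7805 → 2.78

2.78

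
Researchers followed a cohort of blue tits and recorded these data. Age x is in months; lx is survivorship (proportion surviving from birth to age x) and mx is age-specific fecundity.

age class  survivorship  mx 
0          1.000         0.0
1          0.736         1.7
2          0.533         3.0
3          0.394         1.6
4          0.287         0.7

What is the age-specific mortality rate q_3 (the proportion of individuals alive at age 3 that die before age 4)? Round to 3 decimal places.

0.272

q_3 = (l_3 − l_4) / l_3 = (0.394 − 0.287) / 0.394
     = 0.107 / 0.394 = 0.271574… → 0.272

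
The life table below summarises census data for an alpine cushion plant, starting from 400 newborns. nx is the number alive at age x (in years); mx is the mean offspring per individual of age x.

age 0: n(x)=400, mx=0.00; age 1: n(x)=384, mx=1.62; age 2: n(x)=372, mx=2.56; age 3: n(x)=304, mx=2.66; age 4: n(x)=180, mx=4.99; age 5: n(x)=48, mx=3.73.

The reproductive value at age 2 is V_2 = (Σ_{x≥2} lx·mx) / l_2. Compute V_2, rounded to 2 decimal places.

lx = nx/n0 = nx/400: 1, 0.96, 0.93, 0.76, 0.45, 0.12
lx·mx for x ≥ 2: 2.3808, 2.0216, 2.2455, 0.4476 → sum = 7.0955
V_2 = 7.0955 / l_2 = 7.0955 / 0.93 = 7.62957… → 7.63

7.63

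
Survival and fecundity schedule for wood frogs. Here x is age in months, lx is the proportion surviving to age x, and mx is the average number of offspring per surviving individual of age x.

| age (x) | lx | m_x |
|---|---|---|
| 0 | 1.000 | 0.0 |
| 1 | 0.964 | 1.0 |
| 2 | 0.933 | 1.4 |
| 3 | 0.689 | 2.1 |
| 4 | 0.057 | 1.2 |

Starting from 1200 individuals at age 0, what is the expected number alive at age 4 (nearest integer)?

68

Expected survivors = N0 · l_4 = 1200 × 0.057 = 68.4 → 68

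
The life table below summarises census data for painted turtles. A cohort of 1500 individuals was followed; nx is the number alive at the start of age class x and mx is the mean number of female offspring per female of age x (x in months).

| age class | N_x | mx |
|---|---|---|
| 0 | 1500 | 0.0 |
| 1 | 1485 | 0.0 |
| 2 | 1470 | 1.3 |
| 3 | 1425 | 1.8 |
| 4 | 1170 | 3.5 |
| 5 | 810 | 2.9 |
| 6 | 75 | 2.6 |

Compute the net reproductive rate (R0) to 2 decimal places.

lx = nx/n0 = nx/1500: 1, 0.99, 0.98, 0.95, 0.78, 0.54, 0.05
lx·mx by age: 0, 0, 1.274, 1.71, 2.73, 1.566, 0.13
R0 = Σ lx·mx = 7.41 → 7.41

7.41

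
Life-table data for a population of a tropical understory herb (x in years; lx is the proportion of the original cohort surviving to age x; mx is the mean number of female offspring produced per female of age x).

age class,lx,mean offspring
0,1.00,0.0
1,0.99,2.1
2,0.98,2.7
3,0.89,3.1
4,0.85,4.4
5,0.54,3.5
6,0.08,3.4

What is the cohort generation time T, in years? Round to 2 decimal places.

3.11

lx·mx: 0, 2.079, 2.646, 2.759, 3.74, 1.89, 0.272 → R0 = 13.386
x·lx·mx: 0, 2.079, 5.292, 8.277, 14.96, 9.45, 1.632 → Σ = 41.69
T = 41.69 / 13.386 = 3.114448… → 3.11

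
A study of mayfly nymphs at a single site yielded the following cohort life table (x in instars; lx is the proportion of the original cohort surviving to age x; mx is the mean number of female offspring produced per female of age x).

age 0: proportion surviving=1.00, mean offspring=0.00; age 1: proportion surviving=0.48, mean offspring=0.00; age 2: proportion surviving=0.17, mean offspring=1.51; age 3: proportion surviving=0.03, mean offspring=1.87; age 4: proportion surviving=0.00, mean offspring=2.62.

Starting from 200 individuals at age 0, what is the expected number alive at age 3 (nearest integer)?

Expected survivors = N0 · l_3 = 200 × 0.03 = 6 → 6

6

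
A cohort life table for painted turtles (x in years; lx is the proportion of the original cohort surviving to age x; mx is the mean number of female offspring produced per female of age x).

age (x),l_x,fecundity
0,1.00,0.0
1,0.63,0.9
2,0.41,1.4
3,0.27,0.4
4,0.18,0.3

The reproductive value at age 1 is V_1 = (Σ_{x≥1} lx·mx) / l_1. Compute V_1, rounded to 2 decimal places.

2.07

lx·mx for x ≥ 1: 0.567, 0.574, 0.108, 0.054 → sum = 1.303
V_1 = 1.303 / l_1 = 1.303 / 0.63 = 2.068254… → 2.07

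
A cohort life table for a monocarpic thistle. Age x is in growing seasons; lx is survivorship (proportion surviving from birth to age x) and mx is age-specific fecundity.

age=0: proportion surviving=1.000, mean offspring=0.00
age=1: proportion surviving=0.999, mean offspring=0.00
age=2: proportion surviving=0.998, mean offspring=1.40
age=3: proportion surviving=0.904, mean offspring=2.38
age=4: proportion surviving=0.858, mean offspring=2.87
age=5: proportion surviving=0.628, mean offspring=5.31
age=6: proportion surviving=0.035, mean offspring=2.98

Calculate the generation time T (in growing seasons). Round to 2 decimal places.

lx·mx: 0, 0, 1.3972, 2.15152, 2.46246, 3.33468, 0.1043 → R0 = 9.45016
x·lx·mx: 0, 0, 2.7944, 6.45456, 9.84984, 16.6734, 0.6258 → Σ = 36.398
T = 36.398 / 9.45016 = 3.851575… → 3.85

3.85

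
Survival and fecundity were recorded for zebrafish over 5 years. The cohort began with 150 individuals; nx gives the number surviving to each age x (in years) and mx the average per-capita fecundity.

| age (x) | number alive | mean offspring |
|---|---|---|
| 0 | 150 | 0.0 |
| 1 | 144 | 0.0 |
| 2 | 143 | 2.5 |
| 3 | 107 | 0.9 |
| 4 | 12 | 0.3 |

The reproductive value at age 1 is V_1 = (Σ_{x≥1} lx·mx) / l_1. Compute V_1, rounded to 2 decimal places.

3.18

lx = nx/n0 = nx/150: 1, 0.96, 0.95333…, 0.71333…, 0.08
lx·mx for x ≥ 1: 0, 2.383333…, 0.642…, 0.024 → sum = 3.049333…
V_1 = 3.049333… / l_1 = 3.049333… / 0.96 = 3.176389… → 3.18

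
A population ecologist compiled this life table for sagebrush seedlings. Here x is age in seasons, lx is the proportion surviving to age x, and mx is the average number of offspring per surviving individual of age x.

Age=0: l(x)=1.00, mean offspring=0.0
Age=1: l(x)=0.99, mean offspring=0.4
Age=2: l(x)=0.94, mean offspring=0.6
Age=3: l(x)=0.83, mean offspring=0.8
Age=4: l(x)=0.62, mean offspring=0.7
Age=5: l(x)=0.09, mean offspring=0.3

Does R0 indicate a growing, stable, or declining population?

R0 = Σ lx·mx = 0 + 0.396 + 0.564 + 0.664 + 0.434 + 0.027 = 2.085
R0 > 1, so the population is growing.

growing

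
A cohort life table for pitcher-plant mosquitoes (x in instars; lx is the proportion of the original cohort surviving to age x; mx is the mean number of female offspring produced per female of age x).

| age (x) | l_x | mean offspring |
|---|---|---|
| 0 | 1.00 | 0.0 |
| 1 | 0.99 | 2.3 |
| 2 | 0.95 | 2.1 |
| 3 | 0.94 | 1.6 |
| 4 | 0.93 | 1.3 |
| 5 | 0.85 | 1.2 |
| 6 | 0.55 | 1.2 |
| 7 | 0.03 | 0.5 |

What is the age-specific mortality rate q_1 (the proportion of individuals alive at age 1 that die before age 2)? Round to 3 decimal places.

q_1 = (l_1 − l_2) / l_1 = (0.99 − 0.95) / 0.99
     = 0.04 / 0.99 = 0.040404… → 0.040

0.040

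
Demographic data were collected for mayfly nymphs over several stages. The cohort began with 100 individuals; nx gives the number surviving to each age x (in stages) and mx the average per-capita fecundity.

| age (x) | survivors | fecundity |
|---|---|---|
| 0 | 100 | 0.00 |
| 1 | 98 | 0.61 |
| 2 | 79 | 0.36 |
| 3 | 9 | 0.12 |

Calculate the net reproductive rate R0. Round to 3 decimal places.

lx = nx/n0 = nx/100: 1, 0.98, 0.79, 0.09
lx·mx by age: 0, 0.5978, 0.2844, 0.0108
R0 = Σ lx·mx = 0.893 → 0.893

0.893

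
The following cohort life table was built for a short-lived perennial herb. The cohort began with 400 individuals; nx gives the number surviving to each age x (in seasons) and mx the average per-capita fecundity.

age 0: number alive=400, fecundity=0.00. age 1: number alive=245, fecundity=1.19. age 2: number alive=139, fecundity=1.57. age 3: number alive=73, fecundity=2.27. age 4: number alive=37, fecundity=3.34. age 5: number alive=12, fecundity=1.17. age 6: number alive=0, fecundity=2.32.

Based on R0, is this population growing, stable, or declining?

growing

lx = nx/n0 = nx/400: 1, 0.6125, 0.3475, 0.1825, 0.0925, 0.03, 0
R0 = Σ lx·mx = 0 + 0.728875 + 0.545575 + 0.414275 + 0.30895 + 0.0351 + 0 = 2.032775
R0 > 1, so the population is growing.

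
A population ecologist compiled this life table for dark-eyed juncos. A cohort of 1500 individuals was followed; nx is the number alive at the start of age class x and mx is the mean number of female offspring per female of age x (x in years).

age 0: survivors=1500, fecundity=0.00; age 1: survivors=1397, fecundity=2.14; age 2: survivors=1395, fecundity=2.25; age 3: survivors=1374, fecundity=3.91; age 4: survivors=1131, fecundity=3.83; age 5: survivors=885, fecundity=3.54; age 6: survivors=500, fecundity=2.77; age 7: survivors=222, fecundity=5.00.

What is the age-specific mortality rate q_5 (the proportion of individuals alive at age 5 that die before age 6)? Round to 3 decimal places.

0.435

lx = nx/n0 = nx/1500: 1, 0.93133…, 0.93, 0.916, 0.754, 0.59, 0.33333…, 0.148
q_5 = (l_5 − l_6) / l_5 = (0.59 − 0.333333…) / 0.59
     = 0.256667… / 0.59 = 0.435028… → 0.435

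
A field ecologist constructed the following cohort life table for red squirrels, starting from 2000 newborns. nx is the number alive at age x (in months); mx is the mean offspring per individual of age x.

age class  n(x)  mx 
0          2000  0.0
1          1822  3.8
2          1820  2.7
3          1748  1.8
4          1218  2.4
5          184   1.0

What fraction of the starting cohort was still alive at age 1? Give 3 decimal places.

l_1 = n_1/n_0 = 1822/2000 = 0.911 → 0.911

0.911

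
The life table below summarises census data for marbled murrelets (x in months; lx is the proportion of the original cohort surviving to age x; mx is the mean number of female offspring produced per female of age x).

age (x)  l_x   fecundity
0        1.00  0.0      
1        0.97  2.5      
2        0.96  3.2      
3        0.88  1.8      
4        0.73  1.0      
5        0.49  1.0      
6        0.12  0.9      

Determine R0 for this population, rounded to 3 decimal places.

8.409

lx·mx by age: 0, 2.425, 3.072, 1.584, 0.73, 0.49, 0.108
R0 = Σ lx·mx = 8.409 → 8.409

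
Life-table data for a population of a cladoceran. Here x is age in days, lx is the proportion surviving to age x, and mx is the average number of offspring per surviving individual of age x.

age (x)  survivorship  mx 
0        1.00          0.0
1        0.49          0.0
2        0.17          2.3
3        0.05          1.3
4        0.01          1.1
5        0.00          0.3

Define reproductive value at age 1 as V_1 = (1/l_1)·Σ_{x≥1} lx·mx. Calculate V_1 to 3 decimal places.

0.953

lx·mx for x ≥ 1: 0, 0.391, 0.065, 0.011, 0 → sum = 0.467
V_1 = 0.467 / l_1 = 0.467 / 0.49 = 0.953061… → 0.953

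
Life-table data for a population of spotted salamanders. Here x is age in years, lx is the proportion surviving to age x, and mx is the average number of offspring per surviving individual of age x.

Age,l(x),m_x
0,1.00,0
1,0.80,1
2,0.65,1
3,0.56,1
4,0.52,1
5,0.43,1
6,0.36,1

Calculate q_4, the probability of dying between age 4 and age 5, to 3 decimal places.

q_4 = (l_4 − l_5) / l_4 = (0.52 − 0.43) / 0.52
     = 0.09 / 0.52 = 0.173077… → 0.173

0.173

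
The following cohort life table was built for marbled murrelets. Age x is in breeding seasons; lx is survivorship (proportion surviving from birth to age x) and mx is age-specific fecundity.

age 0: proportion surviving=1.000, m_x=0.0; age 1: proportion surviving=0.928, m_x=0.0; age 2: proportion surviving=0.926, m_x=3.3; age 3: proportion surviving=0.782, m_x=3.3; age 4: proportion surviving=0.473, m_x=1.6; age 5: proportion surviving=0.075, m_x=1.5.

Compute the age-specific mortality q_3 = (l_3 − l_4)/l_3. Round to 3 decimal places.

q_3 = (l_3 − l_4) / l_3 = (0.782 − 0.473) / 0.782
     = 0.309 / 0.782 = 0.395141… → 0.395

0.395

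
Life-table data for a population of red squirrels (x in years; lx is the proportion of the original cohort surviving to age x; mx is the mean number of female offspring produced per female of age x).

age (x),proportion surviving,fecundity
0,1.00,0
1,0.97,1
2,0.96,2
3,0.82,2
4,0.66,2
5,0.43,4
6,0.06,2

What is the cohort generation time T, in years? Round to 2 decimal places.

lx·mx: 0, 0.97, 1.92, 1.64, 1.32, 1.72, 0.12 → R0 = 7.69
x·lx·mx: 0, 0.97, 3.84, 4.92, 5.28, 8.6, 0.72 → Σ = 24.33
T = 24.33 / 7.69 = 3.163849… → 3.16

3.16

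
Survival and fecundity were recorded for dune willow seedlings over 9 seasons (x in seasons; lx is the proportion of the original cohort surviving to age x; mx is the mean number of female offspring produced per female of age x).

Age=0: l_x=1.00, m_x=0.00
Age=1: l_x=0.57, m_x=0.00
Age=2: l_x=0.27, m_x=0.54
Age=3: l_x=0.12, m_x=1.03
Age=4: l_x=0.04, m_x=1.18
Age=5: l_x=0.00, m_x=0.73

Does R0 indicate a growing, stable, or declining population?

R0 = Σ lx·mx = 0 + 0 + 0.1458 + 0.1236 + 0.0472 + 0 = 0.3166
R0 < 1, so the population is declining.

declining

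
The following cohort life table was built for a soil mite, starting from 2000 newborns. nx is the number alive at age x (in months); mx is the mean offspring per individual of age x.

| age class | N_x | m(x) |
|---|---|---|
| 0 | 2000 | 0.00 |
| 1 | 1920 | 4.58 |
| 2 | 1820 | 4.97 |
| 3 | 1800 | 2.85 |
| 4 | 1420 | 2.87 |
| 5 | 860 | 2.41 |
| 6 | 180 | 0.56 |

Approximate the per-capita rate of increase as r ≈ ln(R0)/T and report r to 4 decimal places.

lx = nx/n0 = nx/2000: 1, 0.96, 0.91, 0.9, 0.71, 0.43, 0.09
R0 = Σ lx·mx = 0 + 4.3968 + 4.5227 + 2.565 + 2.0377 + 1.0363 + 0.0504 = 14.6089
Σ x·lx·mx = 34.7719; T = 34.7719/14.6089 = 2.38019…
r ≈ ln(R0)/T = ln(14.6089)/2.38019… = 1.126648… → 1.1266

1.1266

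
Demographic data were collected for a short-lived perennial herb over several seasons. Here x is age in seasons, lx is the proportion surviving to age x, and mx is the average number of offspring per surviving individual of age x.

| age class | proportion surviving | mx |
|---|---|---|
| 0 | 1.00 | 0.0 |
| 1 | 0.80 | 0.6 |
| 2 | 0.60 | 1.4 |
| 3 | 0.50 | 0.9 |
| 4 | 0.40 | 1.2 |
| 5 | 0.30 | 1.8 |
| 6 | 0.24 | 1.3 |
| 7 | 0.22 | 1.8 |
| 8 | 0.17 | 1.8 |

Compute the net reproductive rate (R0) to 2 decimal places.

lx·mx by age: 0, 0.48, 0.84, 0.45, 0.48, 0.54, 0.312, 0.396, 0.306
R0 = Σ lx·mx = 3.804 → 3.80

3.80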